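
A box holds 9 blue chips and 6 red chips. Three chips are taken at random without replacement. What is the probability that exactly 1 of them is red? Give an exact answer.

216/455

One ordering (red drawn first) has probability 6/15 × 9/14 × 8/13 = 432/2730 = 72/455.
There are C(3,1) = 3 such orderings, each equally likely, so P = 3 × 72/455 = 216/455.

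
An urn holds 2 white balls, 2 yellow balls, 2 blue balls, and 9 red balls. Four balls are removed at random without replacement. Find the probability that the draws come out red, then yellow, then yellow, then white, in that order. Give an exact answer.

1/910

Multiply the probability of each draw given the previous ones:
P = 9/15 × 2/14 × 1/13 × 2/12 = 36/32760 = 1/910.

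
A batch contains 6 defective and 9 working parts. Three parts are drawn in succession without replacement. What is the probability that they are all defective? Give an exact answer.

4/91

P(all defective) = 6/15 × 5/14 × 4/13 = 120/2730 = 4/91.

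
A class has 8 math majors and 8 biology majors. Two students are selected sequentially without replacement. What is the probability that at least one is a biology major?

23/30

P(no biology majors) = 8/16 × 7/15 = 56/240 = 7/30.
P(at least one) = 1 − 7/30 = 23/30.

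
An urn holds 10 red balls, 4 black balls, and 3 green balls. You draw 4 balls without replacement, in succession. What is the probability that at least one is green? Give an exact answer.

P(no green) = 14/17 × 13/16 × 12/15 × 11/14 = 24024/57120 = 143/340.
P(at least one) = 1 − 143/340 = 197/340.

197/340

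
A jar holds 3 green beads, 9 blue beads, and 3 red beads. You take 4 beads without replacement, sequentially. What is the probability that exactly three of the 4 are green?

4/455

One ordering (green drawn first) has probability 3/15 × 2/14 × 1/13 × 12/12 = 72/32760 = 1/455.
There are C(4,3) = 4 such orderings, each equally likely, so P = 4 × 1/455 = 4/455.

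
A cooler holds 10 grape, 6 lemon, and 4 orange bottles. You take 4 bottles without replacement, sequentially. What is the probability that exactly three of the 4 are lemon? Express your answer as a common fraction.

One ordering (lemon drawn first) has probability 6/20 × 5/19 × 4/18 × 14/17 = 1680/116280 = 14/969.
There are C(4,3) = 4 such orderings, each equally likely, so P = 4 × 14/969 = 56/969.

56/969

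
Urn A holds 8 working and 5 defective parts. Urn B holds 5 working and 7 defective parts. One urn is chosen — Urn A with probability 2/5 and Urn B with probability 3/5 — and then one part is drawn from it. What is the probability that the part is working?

129/260

From Urn A: P(working) = 8/13.
From Urn B: P(working) = 5/12.
Total probability = (2/5)(8/13) + (3/5)(5/12) = 129/260.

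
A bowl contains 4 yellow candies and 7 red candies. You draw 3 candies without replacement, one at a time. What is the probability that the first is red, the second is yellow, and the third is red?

Multiply the probability of each draw given the previous ones:
P = 7/11 × 4/10 × 6/9 = 168/990 = 28/165.

28/165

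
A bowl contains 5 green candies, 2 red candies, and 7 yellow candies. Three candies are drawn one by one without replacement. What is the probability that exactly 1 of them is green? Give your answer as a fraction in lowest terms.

One ordering (green drawn first) has probability 5/14 × 9/13 × 8/12 = 360/2184 = 15/91.
There are C(3,1) = 3 such orderings, each equally likely, so P = 3 × 15/91 = 45/91.

45/91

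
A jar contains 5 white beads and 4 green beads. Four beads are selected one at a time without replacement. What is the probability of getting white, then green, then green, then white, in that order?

5/63

Multiply the probability of each draw given the previous ones:
P = 5/9 × 4/8 × 3/7 × 4/6 = 240/3024 = 5/63.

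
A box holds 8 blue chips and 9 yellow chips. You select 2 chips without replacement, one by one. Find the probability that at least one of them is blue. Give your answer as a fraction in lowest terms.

25/34

P(no blue) = 9/17 × 8/16 = 72/272 = 9/34.
P(at least one) = 1 − 9/34 = 25/34.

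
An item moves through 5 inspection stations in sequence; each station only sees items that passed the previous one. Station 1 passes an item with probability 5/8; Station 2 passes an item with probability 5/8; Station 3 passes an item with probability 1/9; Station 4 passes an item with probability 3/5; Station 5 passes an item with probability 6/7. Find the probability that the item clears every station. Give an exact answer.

5/224

Each stage is reached only if all earlier stages succeed, so
P = 5/8 × 5/8 × 1/9 × 3/5 × 6/7 = 450/20160 = 5/224.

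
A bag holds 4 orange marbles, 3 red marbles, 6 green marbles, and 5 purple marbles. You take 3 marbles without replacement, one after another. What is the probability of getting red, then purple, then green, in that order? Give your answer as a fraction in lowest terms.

Chain rule:
P = 3/18 × 5/17 × 6/16 = 90/4896 = 5/272.

5/272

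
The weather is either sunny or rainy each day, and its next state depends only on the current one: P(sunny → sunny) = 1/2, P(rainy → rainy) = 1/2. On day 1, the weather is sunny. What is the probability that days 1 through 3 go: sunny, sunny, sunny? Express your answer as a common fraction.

1/4

Day 1 is given. For each transition, use the conditional probability from the current state:
P(sunny | sunny) = 1/2; P(sunny | sunny) = 1/2.
P = 1/2 × 1/2 = 1/4.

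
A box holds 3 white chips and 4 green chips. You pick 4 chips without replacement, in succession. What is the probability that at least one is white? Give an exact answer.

P(no white) = 4/7 × 3/6 × 2/5 × 1/4 = 24/840 = 1/35.
P(at least one) = 1 − 1/35 = 34/35.

34/35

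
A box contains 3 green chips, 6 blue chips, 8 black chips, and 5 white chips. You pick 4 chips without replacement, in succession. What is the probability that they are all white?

1/1463

P(all white) = 5/22 × 4/21 × 3/20 × 2/19 = 120/175560 = 1/1463.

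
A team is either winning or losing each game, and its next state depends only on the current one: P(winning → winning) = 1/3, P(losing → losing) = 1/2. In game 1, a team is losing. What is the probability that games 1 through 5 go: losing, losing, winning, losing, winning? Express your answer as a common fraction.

Game 1 is given. For each transition, use the conditional probability from the current state:
P(losing | losing) = 1/2; P(winning | losing) = 1/2; P(losing | winning) = 2/3; P(winning | losing) = 1/2.
P = 1/2 × 1/2 × 2/3 × 1/2 = 2/24 = 1/12.

1/12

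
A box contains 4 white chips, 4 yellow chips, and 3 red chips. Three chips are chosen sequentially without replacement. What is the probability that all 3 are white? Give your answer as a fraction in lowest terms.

P = 4/11 × 3/10 × 2/9 = 24/990 = 4/165.

4/165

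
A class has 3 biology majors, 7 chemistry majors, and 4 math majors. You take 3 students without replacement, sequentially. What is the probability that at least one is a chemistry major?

P(no chemistry majors) = 7/14 × 6/13 × 5/12 = 210/2184 = 5/52.
P(at least one) = 1 − 5/52 = 47/52.

47/52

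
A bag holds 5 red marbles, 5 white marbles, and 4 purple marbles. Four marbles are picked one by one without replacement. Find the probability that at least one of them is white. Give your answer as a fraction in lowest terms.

125/143

P(no white) = 9/14 × 8/13 × 7/12 × 6/11 = 3024/24024 = 18/143.
P(at least one) = 1 − 18/143 = 125/143.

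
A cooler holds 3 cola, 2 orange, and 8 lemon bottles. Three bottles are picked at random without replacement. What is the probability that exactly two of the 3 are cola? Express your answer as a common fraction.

One ordering (cola drawn first) has probability 3/13 × 2/12 × 10/11 = 60/1716 = 5/143.
There are C(3,2) = 3 such orderings, each equally likely, so P = 3 × 5/143 = 15/143.

15/143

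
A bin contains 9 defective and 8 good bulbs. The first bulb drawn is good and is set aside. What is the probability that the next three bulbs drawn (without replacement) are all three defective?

With the first bulb removed, 9 defective remain out of 16.
P = 9/16 × 8/15 × 7/14 = 504/3360 = 3/20.

3/20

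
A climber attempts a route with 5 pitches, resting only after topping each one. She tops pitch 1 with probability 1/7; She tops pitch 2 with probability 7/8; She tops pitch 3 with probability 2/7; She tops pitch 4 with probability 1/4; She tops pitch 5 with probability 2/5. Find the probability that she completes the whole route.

Multiplying along the chain,
P = 1/7 × 7/8 × 2/7 × 1/4 × 2/5 = 28/7840 = 1/280.

1/280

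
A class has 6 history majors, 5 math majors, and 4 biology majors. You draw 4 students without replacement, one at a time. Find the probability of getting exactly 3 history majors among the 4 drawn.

One ordering (history majors drawn first) has probability 6/15 × 5/14 × 4/13 × 9/12 = 1080/32760 = 3/91.
There are C(4,3) = 4 such orderings, each equally likely, so P = 4 × 3/91 = 12/91.

12/91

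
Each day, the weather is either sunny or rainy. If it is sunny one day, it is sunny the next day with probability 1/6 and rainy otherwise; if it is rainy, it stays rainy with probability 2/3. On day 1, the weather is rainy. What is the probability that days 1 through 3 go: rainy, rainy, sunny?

2/9

Day 1 is given. For each transition, use the conditional probability from the current state:
P(rainy | rainy) = 2/3; P(sunny | rainy) = 1/3.
P = 2/3 × 1/3 = 2/9.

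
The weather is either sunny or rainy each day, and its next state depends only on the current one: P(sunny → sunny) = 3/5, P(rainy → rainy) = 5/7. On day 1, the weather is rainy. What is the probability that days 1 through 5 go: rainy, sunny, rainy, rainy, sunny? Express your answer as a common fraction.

8/343

Day 1 is given. For each transition, use the conditional probability from the current state:
P(sunny | rainy) = 2/7; P(rainy | sunny) = 2/5; P(rainy | rainy) = 5/7; P(sunny | rainy) = 2/7.
P = 2/7 × 2/5 × 5/7 × 2/7 = 40/1715 = 8/343.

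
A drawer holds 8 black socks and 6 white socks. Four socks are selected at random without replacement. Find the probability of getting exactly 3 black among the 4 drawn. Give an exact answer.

One ordering (black drawn first) has probability 8/14 × 7/13 × 6/12 × 6/11 = 2016/24024 = 12/143.
There are C(4,3) = 4 such orderings, each equally likely, so P = 4 × 12/143 = 48/143.

48/143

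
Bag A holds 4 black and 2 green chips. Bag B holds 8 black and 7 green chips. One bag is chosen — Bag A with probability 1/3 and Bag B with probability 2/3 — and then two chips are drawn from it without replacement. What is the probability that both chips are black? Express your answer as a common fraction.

From Bag A: P(both black) = (4/6)(3/5) = 2/5.
From Bag B: P(both black) = (8/15)(7/14) = 4/15.
Total probability = (1/3)(2/5) + (2/3)(4/15) = 14/45.

14/45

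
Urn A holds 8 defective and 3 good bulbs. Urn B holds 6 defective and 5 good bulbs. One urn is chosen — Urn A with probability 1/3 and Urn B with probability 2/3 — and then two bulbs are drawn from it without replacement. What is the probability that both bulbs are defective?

58/165

From Urn A: P(both defective) = (8/11)(7/10) = 28/55.
From Urn B: P(both defective) = (6/11)(5/10) = 3/11.
Total probability = (1/3)(28/55) + (2/3)(3/11) = 58/165.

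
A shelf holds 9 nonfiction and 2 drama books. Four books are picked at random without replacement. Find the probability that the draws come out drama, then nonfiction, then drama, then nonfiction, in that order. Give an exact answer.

Each draw changes the counts, so multiply the conditional probabilities along the sequence:
P = 2/11 × 9/10 × 1/9 × 8/8 = 144/7920 = 1/55.

1/55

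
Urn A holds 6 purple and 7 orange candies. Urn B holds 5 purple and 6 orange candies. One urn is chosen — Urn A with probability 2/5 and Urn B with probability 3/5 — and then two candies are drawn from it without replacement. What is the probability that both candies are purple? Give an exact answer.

From Urn A: P(both purple) = (6/13)(5/12) = 5/26.
From Urn B: P(both purple) = (5/11)(4/10) = 2/11.
Total probability = (2/5)(5/26) + (3/5)(2/11) = 133/715.

133/715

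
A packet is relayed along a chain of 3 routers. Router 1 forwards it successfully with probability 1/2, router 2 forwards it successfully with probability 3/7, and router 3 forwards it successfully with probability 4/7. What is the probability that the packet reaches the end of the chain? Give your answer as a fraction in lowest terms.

Multiplying along the chain,
P = 1/2 × 3/7 × 4/7 = 12/98 = 6/49.

6/49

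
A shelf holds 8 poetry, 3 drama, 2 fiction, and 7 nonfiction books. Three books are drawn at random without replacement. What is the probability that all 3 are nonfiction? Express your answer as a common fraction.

P = 7/20 × 6/19 × 5/18 = 210/6840 = 7/228.

7/228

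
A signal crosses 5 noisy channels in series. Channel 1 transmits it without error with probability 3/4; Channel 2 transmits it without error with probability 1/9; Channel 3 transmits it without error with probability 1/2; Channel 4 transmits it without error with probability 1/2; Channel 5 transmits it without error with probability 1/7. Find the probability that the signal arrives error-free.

1/336

Each stage is reached only if all earlier stages succeed, so
P = 3/4 × 1/9 × 1/2 × 1/2 × 1/7 = 3/1008 = 1/336.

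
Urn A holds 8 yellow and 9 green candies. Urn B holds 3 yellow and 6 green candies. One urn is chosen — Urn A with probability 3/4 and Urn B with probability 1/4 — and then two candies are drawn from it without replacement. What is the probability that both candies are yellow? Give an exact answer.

From Urn A: P(both yellow) = (8/17)(7/16) = 7/34.
From Urn B: P(both yellow) = (3/9)(2/8) = 1/12.
Total probability = (3/4)(7/34) + (1/4)(1/12) = 143/816.

143/816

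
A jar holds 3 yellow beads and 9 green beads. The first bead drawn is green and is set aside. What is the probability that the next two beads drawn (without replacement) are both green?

After the first draw, 8 of the remaining 11 beads are green.
P = 8/11 × 7/10 = 56/110 = 28/55.

28/55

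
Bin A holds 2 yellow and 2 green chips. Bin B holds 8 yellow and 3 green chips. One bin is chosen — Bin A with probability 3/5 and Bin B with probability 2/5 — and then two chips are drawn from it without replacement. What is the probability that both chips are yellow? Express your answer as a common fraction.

From Bin A: P(both yellow) = (2/4)(1/3) = 1/6.
From Bin B: P(both yellow) = (8/11)(7/10) = 28/55.
Total probability = (3/5)(1/6) + (2/5)(28/55) = 167/550.

167/550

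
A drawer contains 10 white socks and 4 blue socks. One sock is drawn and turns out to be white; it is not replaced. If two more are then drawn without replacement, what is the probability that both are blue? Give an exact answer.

1/13

With the first sock removed, 4 blue remain out of 13.
P = 4/13 × 3/12 = 12/156 = 1/13.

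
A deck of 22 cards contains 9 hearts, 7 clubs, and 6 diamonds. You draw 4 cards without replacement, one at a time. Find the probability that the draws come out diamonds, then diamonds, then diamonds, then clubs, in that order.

Multiply the probability of each draw given the previous ones:
P = 6/22 × 5/21 × 4/20 × 7/19 = 840/175560 = 1/209.

1/209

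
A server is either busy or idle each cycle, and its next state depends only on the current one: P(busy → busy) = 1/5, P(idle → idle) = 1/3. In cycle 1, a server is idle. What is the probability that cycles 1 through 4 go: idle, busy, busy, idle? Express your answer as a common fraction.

Cycle 1 is given. For each transition, use the conditional probability from the current state:
P(busy | idle) = 2/3; P(busy | busy) = 1/5; P(idle | busy) = 4/5.
P = 2/3 × 1/5 × 4/5 = 8/75.

8/75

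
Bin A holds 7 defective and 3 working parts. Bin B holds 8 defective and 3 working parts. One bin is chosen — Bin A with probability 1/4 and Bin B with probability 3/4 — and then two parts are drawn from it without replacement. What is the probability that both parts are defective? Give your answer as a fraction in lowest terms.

329/660

From Bin A: P(both defective) = (7/10)(6/9) = 7/15.
From Bin B: P(both defective) = (8/11)(7/10) = 28/55.
Total probability = (1/4)(7/15) + (3/4)(28/55) = 329/660.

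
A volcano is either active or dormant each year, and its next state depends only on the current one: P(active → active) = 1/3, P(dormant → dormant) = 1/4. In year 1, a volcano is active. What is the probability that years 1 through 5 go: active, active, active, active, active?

1/81

Year 1 is given. For each transition, use the conditional probability from the current state:
P(active | active) = 1/3; P(active | active) = 1/3; P(active | active) = 1/3; P(active | active) = 1/3.
P = 1/3 × 1/3 × 1/3 × 1/3 = 1/81.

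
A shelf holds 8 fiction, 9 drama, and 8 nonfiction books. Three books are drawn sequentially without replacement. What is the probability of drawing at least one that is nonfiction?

81/115

P(no nonfiction) = 17/25 × 16/24 × 15/23 = 4080/13800 = 34/115.
P(at least one) = 1 − 34/115 = 81/115.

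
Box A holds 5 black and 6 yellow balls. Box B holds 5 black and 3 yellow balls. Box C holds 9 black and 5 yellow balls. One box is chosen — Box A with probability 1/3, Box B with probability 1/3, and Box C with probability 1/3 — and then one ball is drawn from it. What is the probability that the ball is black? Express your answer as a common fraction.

1061/1848

From Box A: P(black) = 5/11.
From Box B: P(black) = 5/8.
From Box C: P(black) = 9/14.
Total probability = (1/3)(5/11) + (1/3)(5/8) + (1/3)(9/14) = 1061/1848.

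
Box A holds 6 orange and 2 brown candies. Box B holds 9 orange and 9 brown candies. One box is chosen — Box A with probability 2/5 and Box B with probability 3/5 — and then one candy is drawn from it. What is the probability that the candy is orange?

From Box A: P(orange) = 6/8.
From Box B: P(orange) = 9/18.
Total probability = (2/5)(6/8) + (3/5)(9/18) = 3/5.

3/5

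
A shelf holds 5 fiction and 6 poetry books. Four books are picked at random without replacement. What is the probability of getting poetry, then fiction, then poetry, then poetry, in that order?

5/66

Each draw changes the counts, so multiply the conditional probabilities along the sequence:
P = 6/11 × 5/10 × 5/9 × 4/8 = 600/7920 = 5/66.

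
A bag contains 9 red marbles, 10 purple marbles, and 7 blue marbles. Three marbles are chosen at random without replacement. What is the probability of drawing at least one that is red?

48/65

P(no red) = 17/26 × 16/25 × 15/24 = 4080/15600 = 17/65.
P(at least one) = 1 − 17/65 = 48/65.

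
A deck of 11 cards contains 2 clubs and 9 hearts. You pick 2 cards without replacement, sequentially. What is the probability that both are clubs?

1/55

P = 2/11 × 1/10 = 2/110 = 1/55.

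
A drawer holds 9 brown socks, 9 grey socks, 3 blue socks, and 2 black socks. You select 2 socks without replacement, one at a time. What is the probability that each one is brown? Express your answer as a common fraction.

P(all brown) = 9/23 × 8/22 = 72/506 = 36/253.

36/253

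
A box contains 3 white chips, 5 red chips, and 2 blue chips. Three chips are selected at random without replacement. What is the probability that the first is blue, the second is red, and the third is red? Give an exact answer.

Chain rule:
P = 2/10 × 5/9 × 4/8 = 40/720 = 1/18.

1/18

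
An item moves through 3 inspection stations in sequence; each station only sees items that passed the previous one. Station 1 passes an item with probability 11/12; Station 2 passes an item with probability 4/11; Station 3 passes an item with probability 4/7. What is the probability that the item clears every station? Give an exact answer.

4/21

The events are sequential, so multiply the conditional probabilities:
P = 11/12 × 4/11 × 4/7 = 176/924 = 4/21.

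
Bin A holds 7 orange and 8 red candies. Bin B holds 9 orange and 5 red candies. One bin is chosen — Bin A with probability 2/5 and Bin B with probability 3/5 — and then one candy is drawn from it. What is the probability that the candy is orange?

From Bin A: P(orange) = 7/15.
From Bin B: P(orange) = 9/14.
Total probability = (2/5)(7/15) + (3/5)(9/14) = 601/1050.

601/1050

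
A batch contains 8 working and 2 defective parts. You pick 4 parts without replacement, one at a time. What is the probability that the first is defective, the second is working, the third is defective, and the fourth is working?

Each draw changes the counts, so multiply the conditional probabilities along the sequence:
P = 2/10 × 8/9 × 1/8 × 7/7 = 112/5040 = 1/45.

1/45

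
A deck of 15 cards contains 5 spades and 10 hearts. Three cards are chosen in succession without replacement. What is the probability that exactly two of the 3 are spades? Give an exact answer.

One ordering (spades drawn first) has probability 5/15 × 4/14 × 10/13 = 200/2730 = 20/273.
There are C(3,2) = 3 such orderings, each equally likely, so P = 3 × 20/273 = 20/91.

20/91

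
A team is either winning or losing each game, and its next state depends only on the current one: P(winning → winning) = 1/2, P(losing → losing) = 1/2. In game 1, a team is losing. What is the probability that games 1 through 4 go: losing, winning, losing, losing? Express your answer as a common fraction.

Game 1 is given. For each transition, use the conditional probability from the current state:
P(winning | losing) = 1/2; P(losing | winning) = 1/2; P(losing | losing) = 1/2.
P = 1/2 × 1/2 × 1/2 = 1/8.

1/8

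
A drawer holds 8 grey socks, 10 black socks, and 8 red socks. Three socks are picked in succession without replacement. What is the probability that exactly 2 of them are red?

One ordering (red drawn first) has probability 8/26 × 7/25 × 18/24 = 1008/15600 = 21/325.
There are C(3,2) = 3 such orderings, each equally likely, so P = 3 × 21/325 = 63/325.

63/325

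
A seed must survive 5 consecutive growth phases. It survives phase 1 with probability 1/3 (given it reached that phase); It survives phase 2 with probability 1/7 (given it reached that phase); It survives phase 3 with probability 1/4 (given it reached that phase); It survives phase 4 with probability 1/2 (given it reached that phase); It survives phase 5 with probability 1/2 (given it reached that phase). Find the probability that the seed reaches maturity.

Each stage is reached only if all earlier stages succeed, so
P = 1/3 × 1/7 × 1/4 × 1/2 × 1/2 = 1/336.

1/336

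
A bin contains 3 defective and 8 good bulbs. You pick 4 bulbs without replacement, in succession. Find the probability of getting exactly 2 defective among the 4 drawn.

14/55

One ordering (defective drawn first) has probability 3/11 × 2/10 × 8/9 × 7/8 = 336/7920 = 7/165.
There are C(4,2) = 6 such orderings, each equally likely, so P = 6 × 7/165 = 14/55.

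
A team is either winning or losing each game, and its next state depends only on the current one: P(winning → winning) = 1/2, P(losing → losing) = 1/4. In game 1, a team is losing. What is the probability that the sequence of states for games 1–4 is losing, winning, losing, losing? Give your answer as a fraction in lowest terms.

3/32

Game 1 is given. For each transition, use the conditional probability from the current state:
P(winning | losing) = 3/4; P(losing | winning) = 1/2; P(losing | losing) = 1/4.
P = 3/4 × 1/2 × 1/4 = 3/32.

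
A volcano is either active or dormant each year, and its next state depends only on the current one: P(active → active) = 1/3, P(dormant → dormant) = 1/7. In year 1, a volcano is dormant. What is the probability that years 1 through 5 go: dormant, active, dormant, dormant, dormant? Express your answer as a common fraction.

Year 1 is given. For each transition, use the conditional probability from the current state:
P(active | dormant) = 6/7; P(dormant | active) = 2/3; P(dormant | dormant) = 1/7; P(dormant | dormant) = 1/7.
P = 6/7 × 2/3 × 1/7 × 1/7 = 12/1029 = 4/343.

4/343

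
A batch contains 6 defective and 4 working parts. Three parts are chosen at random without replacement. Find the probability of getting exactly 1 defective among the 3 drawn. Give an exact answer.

One ordering (defective drawn first) has probability 6/10 × 4/9 × 3/8 = 72/720 = 1/10.
There are C(3,1) = 3 such orderings, each equally likely, so P = 3 × 1/10 = 3/10.

3/10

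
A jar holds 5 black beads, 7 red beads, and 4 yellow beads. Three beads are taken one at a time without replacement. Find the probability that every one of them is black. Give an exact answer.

1/56

P(every draw is black) = 5/16 × 4/15 × 3/14 = 60/3360 = 1/56.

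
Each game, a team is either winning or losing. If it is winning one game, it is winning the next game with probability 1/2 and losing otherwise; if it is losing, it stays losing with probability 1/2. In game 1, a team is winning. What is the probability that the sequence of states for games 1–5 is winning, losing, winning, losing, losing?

1/16

Game 1 is given. For each transition, use the conditional probability from the current state:
P(losing | winning) = 1/2; P(winning | losing) = 1/2; P(losing | winning) = 1/2; P(losing | losing) = 1/2.
P = 1/2 × 1/2 × 1/2 × 1/2 = 1/16.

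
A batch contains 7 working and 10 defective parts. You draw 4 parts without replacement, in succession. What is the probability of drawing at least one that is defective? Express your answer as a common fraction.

67/68

P(no defective) = 7/17 × 6/16 × 5/15 × 4/14 = 840/57120 = 1/68.
P(at least one) = 1 − 1/68 = 67/68.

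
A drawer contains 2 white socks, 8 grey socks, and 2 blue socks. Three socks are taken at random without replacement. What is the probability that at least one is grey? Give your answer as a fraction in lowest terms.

P(no grey) = 4/12 × 3/11 × 2/10 = 24/1320 = 1/55.
P(at least one) = 1 − 1/55 = 54/55.

54/55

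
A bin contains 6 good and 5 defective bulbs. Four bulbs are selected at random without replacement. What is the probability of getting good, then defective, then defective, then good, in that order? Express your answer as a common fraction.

5/66

Chain rule:
P = 6/11 × 5/10 × 4/9 × 5/8 = 600/7920 = 5/66.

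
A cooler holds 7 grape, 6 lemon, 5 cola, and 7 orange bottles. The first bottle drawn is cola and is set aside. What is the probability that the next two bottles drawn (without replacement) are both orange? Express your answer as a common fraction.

7/92

With the first bottle removed, 7 orange remain out of 24.
P = 7/24 × 6/23 = 42/552 = 7/92.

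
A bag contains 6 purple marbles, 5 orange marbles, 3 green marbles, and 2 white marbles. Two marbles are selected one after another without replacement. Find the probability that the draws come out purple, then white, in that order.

Each draw changes the counts, so multiply the conditional probabilities along the sequence:
P = 6/16 × 2/15 = 12/240 = 1/20.

1/20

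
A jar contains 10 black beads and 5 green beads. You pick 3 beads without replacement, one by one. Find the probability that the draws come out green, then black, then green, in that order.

20/273

Each draw changes the counts, so multiply the conditional probabilities along the sequence:
P = 5/15 × 10/14 × 4/13 = 200/2730 = 20/273.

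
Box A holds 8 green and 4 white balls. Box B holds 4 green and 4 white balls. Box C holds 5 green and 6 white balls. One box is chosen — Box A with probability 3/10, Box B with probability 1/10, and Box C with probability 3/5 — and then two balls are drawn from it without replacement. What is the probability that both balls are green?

397/1540

From Box A: P(both green) = (8/12)(7/11) = 14/33.
From Box B: P(both green) = (4/8)(3/7) = 3/14.
From Box C: P(both green) = (5/11)(4/10) = 2/11.
Total probability = (3/10)(14/33) + (1/10)(3/14) + (3/5)(2/11) = 397/1540.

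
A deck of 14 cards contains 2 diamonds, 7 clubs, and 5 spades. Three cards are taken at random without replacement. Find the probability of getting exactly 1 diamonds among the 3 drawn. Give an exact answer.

33/91

One ordering (a diamond drawn first) has probability 2/14 × 12/13 × 11/12 = 264/2184 = 11/91.
There are C(3,1) = 3 such orderings, each equally likely, so P = 3 × 11/91 = 33/91.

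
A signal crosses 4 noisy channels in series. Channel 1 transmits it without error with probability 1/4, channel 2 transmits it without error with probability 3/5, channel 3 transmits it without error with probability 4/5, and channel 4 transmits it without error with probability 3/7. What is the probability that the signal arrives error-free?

Each stage is reached only if all earlier stages succeed, so
P = 1/4 × 3/5 × 4/5 × 3/7 = 36/700 = 9/175.

9/175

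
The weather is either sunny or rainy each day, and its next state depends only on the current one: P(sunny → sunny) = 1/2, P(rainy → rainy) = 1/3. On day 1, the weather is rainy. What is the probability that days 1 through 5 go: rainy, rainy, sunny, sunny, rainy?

1/18

Day 1 is given. For each transition, use the conditional probability from the current state:
P(rainy | rainy) = 1/3; P(sunny | rainy) = 2/3; P(sunny | sunny) = 1/2; P(rainy | sunny) = 1/2.
P = 1/3 × 2/3 × 1/2 × 1/2 = 2/36 = 1/18.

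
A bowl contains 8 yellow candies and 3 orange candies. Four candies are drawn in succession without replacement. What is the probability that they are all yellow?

P(all yellow) = 8/11 × 7/10 × 6/9 × 5/8 = 1680/7920 = 7/33.

7/33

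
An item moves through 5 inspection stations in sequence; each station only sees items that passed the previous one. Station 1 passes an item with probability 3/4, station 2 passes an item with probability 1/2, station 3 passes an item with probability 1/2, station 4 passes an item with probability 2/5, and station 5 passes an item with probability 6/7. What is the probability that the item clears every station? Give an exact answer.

9/140

The events are sequential, so multiply the conditional probabilities:
P = 3/4 × 1/2 × 1/2 × 2/5 × 6/7 = 36/560 = 9/140.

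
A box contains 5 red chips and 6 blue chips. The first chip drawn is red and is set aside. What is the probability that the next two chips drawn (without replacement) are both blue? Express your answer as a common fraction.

After the first draw, 6 of the remaining 10 chips are blue.
P = 6/10 × 5/9 = 30/90 = 1/3.

1/3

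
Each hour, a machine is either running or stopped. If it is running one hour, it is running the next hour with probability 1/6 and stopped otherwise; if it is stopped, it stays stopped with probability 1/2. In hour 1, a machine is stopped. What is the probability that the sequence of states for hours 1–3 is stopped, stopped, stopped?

Hour 1 is given. For each transition, use the conditional probability from the current state:
P(stopped | stopped) = 1/2; P(stopped | stopped) = 1/2.
P = 1/2 × 1/2 = 1/4.

1/4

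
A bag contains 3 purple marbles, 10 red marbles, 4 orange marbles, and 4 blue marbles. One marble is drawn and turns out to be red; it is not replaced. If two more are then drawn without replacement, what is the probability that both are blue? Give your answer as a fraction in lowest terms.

After the first draw, 4 of the remaining 20 marbles are blue.
P = 4/20 × 3/19 = 12/380 = 3/95.

3/95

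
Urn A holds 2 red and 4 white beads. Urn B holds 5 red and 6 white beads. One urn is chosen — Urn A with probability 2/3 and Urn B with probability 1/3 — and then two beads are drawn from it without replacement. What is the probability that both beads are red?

From Urn A: P(both red) = (2/6)(1/5) = 1/15.
From Urn B: P(both red) = (5/11)(4/10) = 2/11.
Total probability = (2/3)(1/15) + (1/3)(2/11) = 52/495.

52/495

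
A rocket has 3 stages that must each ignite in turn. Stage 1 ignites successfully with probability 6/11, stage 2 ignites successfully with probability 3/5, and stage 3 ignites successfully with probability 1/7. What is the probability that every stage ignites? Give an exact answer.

Multiplying along the chain,
P = 6/11 × 3/5 × 1/7 = 18/385.

18/385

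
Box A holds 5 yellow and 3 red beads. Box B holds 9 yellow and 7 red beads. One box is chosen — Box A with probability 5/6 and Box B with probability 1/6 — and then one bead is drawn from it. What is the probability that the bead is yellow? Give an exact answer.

From Box A: P(yellow) = 5/8.
From Box B: P(yellow) = 9/16.
Total probability = (5/6)(5/8) + (1/6)(9/16) = 59/96.

59/96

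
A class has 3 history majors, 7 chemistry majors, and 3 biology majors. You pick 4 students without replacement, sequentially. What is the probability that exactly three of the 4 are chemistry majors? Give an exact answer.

42/143

One ordering (chemistry majors drawn first) has probability 7/13 × 6/12 × 5/11 × 6/10 = 1260/17160 = 21/286.
There are C(4,3) = 4 such orderings, each equally likely, so P = 4 × 21/286 = 42/143.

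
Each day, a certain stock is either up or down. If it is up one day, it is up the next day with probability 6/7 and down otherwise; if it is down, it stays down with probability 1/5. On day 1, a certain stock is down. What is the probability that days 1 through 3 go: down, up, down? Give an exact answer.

Day 1 is given. For each transition, use the conditional probability from the current state:
P(up | down) = 4/5; P(down | up) = 1/7.
P = 4/5 × 1/7 = 4/35.

4/35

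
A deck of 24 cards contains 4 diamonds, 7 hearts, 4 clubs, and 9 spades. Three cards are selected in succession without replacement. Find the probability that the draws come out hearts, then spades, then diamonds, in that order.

Chain rule:
P = 7/24 × 9/23 × 4/22 = 252/12144 = 21/1012.

21/1012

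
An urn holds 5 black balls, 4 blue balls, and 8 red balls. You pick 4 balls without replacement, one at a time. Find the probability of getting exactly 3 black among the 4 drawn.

One ordering (black drawn first) has probability 5/17 × 4/16 × 3/15 × 12/14 = 720/57120 = 3/238.
There are C(4,3) = 4 such orderings, each equally likely, so P = 4 × 3/238 = 6/119.

6/119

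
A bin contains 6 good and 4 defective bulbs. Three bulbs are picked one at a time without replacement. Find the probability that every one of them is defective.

1/30

P(all defective) = 4/10 × 3/9 × 2/8 = 24/720 = 1/30.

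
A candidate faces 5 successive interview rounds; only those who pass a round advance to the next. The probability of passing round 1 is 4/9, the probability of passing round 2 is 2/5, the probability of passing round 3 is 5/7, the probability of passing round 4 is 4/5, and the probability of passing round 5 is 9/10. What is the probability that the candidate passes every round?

Each stage is reached only if all earlier stages succeed, so
P = 4/9 × 2/5 × 5/7 × 4/5 × 9/10 = 1440/15750 = 16/175.

16/175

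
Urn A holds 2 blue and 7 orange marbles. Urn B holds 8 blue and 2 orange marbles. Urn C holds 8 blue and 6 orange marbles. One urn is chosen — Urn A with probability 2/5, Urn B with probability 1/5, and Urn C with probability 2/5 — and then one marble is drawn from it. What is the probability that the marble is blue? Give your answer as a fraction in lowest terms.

752/1575

From Urn A: P(blue) = 2/9.
From Urn B: P(blue) = 8/10.
From Urn C: P(blue) = 8/14.
Total probability = (2/5)(2/9) + (1/5)(8/10) + (2/5)(8/14) = 752/1575.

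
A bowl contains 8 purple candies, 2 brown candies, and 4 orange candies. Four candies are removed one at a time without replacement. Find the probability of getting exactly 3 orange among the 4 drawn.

One ordering (orange drawn first) has probability 4/14 × 3/13 × 2/12 × 10/11 = 240/24024 = 10/1001.
There are C(4,3) = 4 such orderings, each equally likely, so P = 4 × 10/1001 = 40/1001.

40/1001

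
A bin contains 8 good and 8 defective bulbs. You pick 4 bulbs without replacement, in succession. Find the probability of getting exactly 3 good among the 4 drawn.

16/65

One ordering (good drawn first) has probability 8/16 × 7/15 × 6/14 × 8/13 = 2688/43680 = 4/65.
There are C(4,3) = 4 such orderings, each equally likely, so P = 4 × 4/65 = 16/65.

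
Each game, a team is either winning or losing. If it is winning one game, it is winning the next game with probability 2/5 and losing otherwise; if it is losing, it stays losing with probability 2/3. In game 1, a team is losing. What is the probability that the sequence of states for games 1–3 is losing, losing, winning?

2/9

Game 1 is given. For each transition, use the conditional probability from the current state:
P(losing | losing) = 2/3; P(winning | losing) = 1/3.
P = 2/3 × 1/3 = 2/9.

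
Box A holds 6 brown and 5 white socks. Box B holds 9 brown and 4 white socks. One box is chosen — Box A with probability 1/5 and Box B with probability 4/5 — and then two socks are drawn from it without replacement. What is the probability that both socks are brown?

From Box A: P(both brown) = (6/11)(5/10) = 3/11.
From Box B: P(both brown) = (9/13)(8/12) = 6/13.
Total probability = (1/5)(3/11) + (4/5)(6/13) = 303/715.

303/715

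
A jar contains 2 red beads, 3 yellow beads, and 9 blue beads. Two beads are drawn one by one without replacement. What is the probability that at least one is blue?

P(no blue) = 5/14 × 4/13 = 20/182 = 10/91.
P(at least one) = 1 − 10/91 = 81/91.

81/91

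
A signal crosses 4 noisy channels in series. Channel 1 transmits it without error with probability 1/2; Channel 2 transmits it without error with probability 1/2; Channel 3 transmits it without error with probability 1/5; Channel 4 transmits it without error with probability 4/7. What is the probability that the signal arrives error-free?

1/35

Multiplying along the chain,
P = 1/2 × 1/2 × 1/5 × 4/7 = 4/140 = 1/35.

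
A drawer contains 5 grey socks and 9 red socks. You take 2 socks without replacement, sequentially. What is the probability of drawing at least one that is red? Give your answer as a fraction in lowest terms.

81/91

P(no red) = 5/14 × 4/13 = 20/182 = 10/91.
P(at least one) = 1 − 10/91 = 81/91.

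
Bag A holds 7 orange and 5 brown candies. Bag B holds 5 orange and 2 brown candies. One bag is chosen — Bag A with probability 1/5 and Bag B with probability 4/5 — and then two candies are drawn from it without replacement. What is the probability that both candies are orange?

From Bag A: P(both orange) = (7/12)(6/11) = 7/22.
From Bag B: P(both orange) = (5/7)(4/6) = 10/21.
Total probability = (1/5)(7/22) + (4/5)(10/21) = 1027/2310.

1027/2310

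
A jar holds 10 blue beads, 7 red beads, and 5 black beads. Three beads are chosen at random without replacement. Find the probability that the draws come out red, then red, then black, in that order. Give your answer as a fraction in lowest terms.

Multiply the probability of each draw given the previous ones:
P = 7/22 × 6/21 × 5/20 = 210/9240 = 1/44.

1/44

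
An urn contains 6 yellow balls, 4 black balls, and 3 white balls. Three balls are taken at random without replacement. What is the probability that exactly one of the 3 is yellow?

63/143

One ordering (yellow drawn first) has probability 6/13 × 7/12 × 6/11 = 252/1716 = 21/143.
There are C(3,1) = 3 such orderings, each equally likely, so P = 3 × 21/143 = 63/143.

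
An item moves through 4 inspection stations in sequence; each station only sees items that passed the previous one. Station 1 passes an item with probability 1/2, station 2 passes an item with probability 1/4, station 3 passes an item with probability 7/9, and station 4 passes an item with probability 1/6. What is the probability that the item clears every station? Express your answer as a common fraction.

7/432

Each stage is reached only if all earlier stages succeed, so
P = 1/2 × 1/4 × 7/9 × 1/6 = 7/432.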